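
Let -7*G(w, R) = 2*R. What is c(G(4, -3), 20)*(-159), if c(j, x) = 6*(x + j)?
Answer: -139284/7 ≈ -19898.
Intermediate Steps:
G(w, R) = -2*R/7
c(j, x) = 6*j + 6*x (c(j, x) = 6*(j + x) = 6*j + 6*x)
c(G(4, -3), 20)*(-159) = (6*(-2/7*(-3)) + 6*20)*(-159) = (6*(6/7) + 120)*(-159) = (36/7 + 120)*(-159) = (876/7)*(-159) = -139284/7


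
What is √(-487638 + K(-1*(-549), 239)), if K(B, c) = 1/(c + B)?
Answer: I*√75698972371/394 ≈ 698.31*I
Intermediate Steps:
K(B, c) = 1/(B + c)
√(-487638 + K(-1*(-549), 239)) = √(-487638 + 1/(-1*(-549) + 239)) = √(-487638 + 1/(549 + 239)) = √(-487638 + 1/788) = √(-384258743/788) = I*√75698972371/394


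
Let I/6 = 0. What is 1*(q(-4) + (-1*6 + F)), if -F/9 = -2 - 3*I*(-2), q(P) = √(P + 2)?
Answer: 12 + I*√2 ≈ 12.0 + 1.4142*I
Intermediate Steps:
I = 0 (I = 6*0 = 0)
q(P) = √(2 + P)
F = 18 (F = -9*(-2 - 3*0*(-2)) = -9*(-2 + 0*(-2)) = -9*(-2 + 0) = -9*(-2) = 18)
1*(q(-4) + (-1*6 + F)) = 1*(√(2 - 4) + (-1*6 + 18)) = 1*(√(-2) + (-6 + 18)) = 1*(I*√2 + 12) = 1*(12 + I*√2) = 12 + I*√2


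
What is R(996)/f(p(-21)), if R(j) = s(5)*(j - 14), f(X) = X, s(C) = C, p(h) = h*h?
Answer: 4910/441 ≈ 11.134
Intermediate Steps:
p(h) = h**2
R(j) = -70 + 5*j (R(j) = 5*(j - 14) = 5*(-14 + j) = -70 + 5*j)
R(996)/f(p(-21)) = (-70 + 5*996)/((-21)**2) = (-70 + 4980)/441 = 4910*(1/441) = 4910/441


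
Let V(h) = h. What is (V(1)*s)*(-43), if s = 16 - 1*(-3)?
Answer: -817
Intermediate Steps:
s = 19 (s = 16 + 3 = 19)
(V(1)*s)*(-43) = (1*19)*(-43) = 19*(-43) = -817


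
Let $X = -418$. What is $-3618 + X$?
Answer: $-4036$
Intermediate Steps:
$-3618 + X = -3618 - 418 = -4036$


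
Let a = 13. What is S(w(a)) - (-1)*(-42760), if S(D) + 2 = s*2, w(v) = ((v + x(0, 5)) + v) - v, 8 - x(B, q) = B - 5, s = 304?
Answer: -42154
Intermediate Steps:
x(B, q) = 13 - B (x(B, q) = 8 - (B - 5) = 8 - (-5 + B) = 8 + (5 - B) = 13 - B)
w(v) = 13 + v (w(v) = ((v + (13 - 1*0)) + v) - v = ((v + (13 + 0)) + v) - v = ((v + 13) + v) - v = ((13 + v) + v) - v = (13 + 2*v) - v = 13 + v)
S(D) = 606 (S(D) = -2 + 304*2 = -2 + 608 = 606)
S(w(a)) - (-1)*(-42760) = 606 - (-1)*(-42760) = 606 - 1*42760 = 606 - 42760 = -42154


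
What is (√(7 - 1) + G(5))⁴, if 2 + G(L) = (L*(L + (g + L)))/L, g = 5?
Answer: (13 + √6)⁴ ≈ 56971.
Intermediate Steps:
G(L) = 3 + 2*L (G(L) = -2 + (L*(L + (5 + L)))/L = -2 + (L*(5 + 2*L))/L = -2 + (5 + 2*L) = 3 + 2*L)
(√(7 - 1) + G(5))⁴ = (√(7 - 1) + (3 + 2*5))⁴ = (√6 + (3 + 10))⁴ = (√6 + 13)⁴ = (13 + √6)⁴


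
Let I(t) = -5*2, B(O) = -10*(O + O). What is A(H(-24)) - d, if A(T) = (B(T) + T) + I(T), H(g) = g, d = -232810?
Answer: 233256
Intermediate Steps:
B(O) = -20*O
I(t) = -10
A(T) = -10 - 19*T (A(T) = (-20*T + T) - 10 = -19*T - 10 = -10 - 19*T)
A(H(-24)) - d = (-10 - 19*(-24)) - 1*(-232810) = (-10 + 456) + 232810 = 446 + 232810 = 233256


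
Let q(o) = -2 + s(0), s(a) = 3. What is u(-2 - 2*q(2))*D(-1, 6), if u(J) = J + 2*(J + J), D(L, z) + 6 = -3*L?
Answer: 60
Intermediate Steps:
D(L, z) = -6 - 3*L
q(o) = 1 (q(o) = -2 + 3 = 1)
u(J) = 5*J (u(J) = J + 2*(2*J) = J + 4*J = 5*J)
u(-2 - 2*q(2))*D(-1, 6) = (5*(-2 - 2*1))*(-6 - 3*(-1)) = (5*(-2 - 2))*(-6 + 3) = (5*(-4))*(-3) = -20*(-3) = 60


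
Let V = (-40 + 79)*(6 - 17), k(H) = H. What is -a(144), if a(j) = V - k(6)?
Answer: 435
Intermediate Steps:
V = -429 (V = 39*(-11) = -429)
a(j) = -435 (a(j) = -429 - 1*6 = -429 - 6 = -435)
-a(144) = -1*(-435) = 435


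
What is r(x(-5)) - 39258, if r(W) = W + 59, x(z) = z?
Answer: -39204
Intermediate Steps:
r(W) = 59 + W
r(x(-5)) - 39258 = (59 - 5) - 39258 = 54 - 39258 = -39204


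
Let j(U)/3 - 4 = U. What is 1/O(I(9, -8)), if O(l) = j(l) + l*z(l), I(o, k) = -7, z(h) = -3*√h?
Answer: -1/352 - 7*I*√7/1056 ≈ -0.0028409 - 0.017538*I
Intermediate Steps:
j(U) = 12 + 3*U
O(l) = 12 - 3*l^(3/2) + 3*l (O(l) = (12 + 3*l) + l*(-3*√l) = (12 + 3*l) - 3*l^(3/2) = 12 - 3*l^(3/2) + 3*l)
1/O(I(9, -8)) = 1/(12 - (-21)*I*√7 + 3*(-7)) = 1/(12 - (-21)*I*√7 - 21) = 1/(12 + 21*I*√7 - 21) = 1/(-9 + 21*I*√7)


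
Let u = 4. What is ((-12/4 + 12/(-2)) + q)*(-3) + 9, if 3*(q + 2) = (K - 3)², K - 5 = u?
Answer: 6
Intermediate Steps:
K = 9 (K = 5 + 4 = 9)
q = 10 (q = -2 + (9 - 3)²/3 = -2 + (⅓)*6² = -2 + (⅓)*36 = -2 + 12 = 10)
((-12/4 + 12/(-2)) + q)*(-3) + 9 = ((-12/4 + 12/(-2)) + 10)*(-3) + 9 = ((-12*¼ + 12*(-½)) + 10)*(-3) + 9 = ((-3 - 6) + 10)*(-3) + 9 = (-9 + 10)*(-3) + 9 = 1*(-3) + 9 = -3 + 9 = 6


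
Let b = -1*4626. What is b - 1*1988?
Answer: -6614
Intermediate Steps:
b = -4626
b - 1*1988 = -4626 - 1*1988 = -4626 - 1988 = -6614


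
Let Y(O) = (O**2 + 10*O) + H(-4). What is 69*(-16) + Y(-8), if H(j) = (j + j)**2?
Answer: -1056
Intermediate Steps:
H(j) = 4*j**2 (H(j) = (2*j)**2 = 4*j**2)
Y(O) = 64 + O**2 + 10*O (Y(O) = (O**2 + 10*O) + 4*(-4)**2 = (O**2 + 10*O) + 4*16 = (O**2 + 10*O) + 64 = 64 + O**2 + 10*O)
69*(-16) + Y(-8) = 69*(-16) + (64 + (-8)**2 + 10*(-8)) = -1104 + (64 + 64 - 80) = -1104 + 48 = -1056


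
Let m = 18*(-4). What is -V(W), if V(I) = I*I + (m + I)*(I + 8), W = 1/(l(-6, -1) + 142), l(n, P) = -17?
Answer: 9007998/15625 ≈ 576.51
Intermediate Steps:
m = -72
W = 1/125 (W = 1/(-17 + 142) = 1/125 ≈ 0.0080000)
V(I) = I² + (-72 + I)*(8 + I) (V(I) = I*I + (-72 + I)*(I + 8) = I² + (-72 + I)*(8 + I))
-V(W) = -(-576 - 64*1/125 + 2*(1/125)²) = -(-576 - 64/125 + 2*(1/15625)) = -(-576 - 64/125 + 2/15625) = -1*(-9007998/15625) = 9007998/15625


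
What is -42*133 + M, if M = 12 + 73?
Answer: -5501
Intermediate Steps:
M = 85
-42*133 + M = -42*133 + 85 = -5586 + 85 = -5501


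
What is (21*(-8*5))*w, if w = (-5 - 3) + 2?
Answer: 5040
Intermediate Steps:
w = -6 (w = -8 + 2 = -6)
(21*(-8*5))*w = (21*(-8*5))*(-6) = (21*(-2*20))*(-6) = (21*(-40))*(-6) = -840*(-6) = 5040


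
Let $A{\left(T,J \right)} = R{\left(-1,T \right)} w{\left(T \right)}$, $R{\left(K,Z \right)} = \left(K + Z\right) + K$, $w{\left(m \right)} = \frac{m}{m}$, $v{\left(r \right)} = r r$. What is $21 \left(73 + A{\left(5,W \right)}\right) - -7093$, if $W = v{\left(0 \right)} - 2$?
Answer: $8689$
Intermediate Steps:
$v{\left(r \right)} = r^{2}$
$w{\left(m \right)} = 1$
$R{\left(K,Z \right)} = Z + 2 K$
$W = -2$ ($W = 0^{2} - 2 = 0 - 2 = -2$)
$A{\left(T,J \right)} = -2 + T$ ($A{\left(T,J \right)} = \left(T + 2 \left(-1\right)\right) 1 = \left(T - 2\right) 1 = \left(-2 + T\right) 1 = -2 + T$)
$21 \left(73 + A{\left(5,W \right)}\right) - -7093 = 21 \left(73 + \left(-2 + 5\right)\right) - -7093 = 21 \left(73 + 3\right) + 7093 = 21 \cdot 76 + 7093 = 1596 + 7093 = 8689$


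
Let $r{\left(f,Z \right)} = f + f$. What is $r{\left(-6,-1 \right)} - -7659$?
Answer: $7647$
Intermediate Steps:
$r{\left(f,Z \right)} = 2 f$
$r{\left(-6,-1 \right)} - -7659 = 2 \left(-6\right) - -7659 = -12 + 7659 = 7647$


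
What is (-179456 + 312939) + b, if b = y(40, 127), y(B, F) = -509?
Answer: 132974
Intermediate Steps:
b = -509
(-179456 + 312939) + b = (-179456 + 312939) - 509 = 133483 - 509 = 132974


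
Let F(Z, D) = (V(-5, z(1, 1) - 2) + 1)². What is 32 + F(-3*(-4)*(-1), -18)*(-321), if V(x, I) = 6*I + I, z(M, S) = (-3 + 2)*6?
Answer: -970993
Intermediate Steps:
z(M, S) = -6 (z(M, S) = -1*6 = -6)
V(x, I) = 7*I
F(Z, D) = 3025 (F(Z, D) = (7*(-6 - 2) + 1)² = (7*(-8) + 1)² = (-56 + 1)² = (-55)² = 3025)
32 + F(-3*(-4)*(-1), -18)*(-321) = 32 + 3025*(-321) = 32 - 971025 = -970993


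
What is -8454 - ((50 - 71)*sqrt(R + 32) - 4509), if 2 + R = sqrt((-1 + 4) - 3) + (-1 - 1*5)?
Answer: -3945 + 42*sqrt(6) ≈ -3842.1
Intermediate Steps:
R = -8 (R = -2 + (sqrt((-1 + 4) - 3) + (-1 - 1*5)) = -2 + (sqrt(3 - 3) + (-1 - 5)) = -2 + (sqrt(0) - 6) = -2 + (0 - 6) = -2 - 6 = -8)
-8454 - ((50 - 71)*sqrt(R + 32) - 4509) = -8454 - ((50 - 71)*sqrt(-8 + 32) - 4509) = -8454 - (-42*sqrt(6) - 4509) = -8454 - (-4509 - 42*sqrt(6)) = -8454 + (4509 + 42*sqrt(6)) = -3945 + 42*sqrt(6)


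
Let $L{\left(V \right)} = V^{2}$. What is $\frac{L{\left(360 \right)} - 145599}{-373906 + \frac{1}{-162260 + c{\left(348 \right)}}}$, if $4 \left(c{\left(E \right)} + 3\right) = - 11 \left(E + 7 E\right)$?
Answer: $\frac{906178027}{21177911205} \approx 0.042789$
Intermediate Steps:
$c{\left(E \right)} = -3 - 22 E$ ($c{\left(E \right)} = -3 + \frac{\left(-11\right) \left(E + 7 E\right)}{4} = -3 + \frac{\left(-11\right) 8 E}{4} = -3 + \frac{\left(-88\right) E}{4} = -3 - 22 E$)
$\frac{L{\left(360 \right)} - 145599}{-373906 + \frac{1}{-162260 + c{\left(348 \right)}}} = \frac{360^{2} - 145599}{-373906 + \frac{1}{-162260 - 7659}} = \frac{129600 - 145599}{-373906 + \frac{1}{-162260 - 7659}} = - \frac{15999}{-373906 + \frac{1}{-162260 - 7659}} = - \frac{15999}{-373906 + \frac{1}{-169919}} = - \frac{15999}{-373906 - \frac{1}{169919}} = - \frac{15999}{- \frac{63533733615}{169919}} = \left(-15999\right) \left(- \frac{169919}{63533733615}\right) = \frac{906178027}{21177911205}$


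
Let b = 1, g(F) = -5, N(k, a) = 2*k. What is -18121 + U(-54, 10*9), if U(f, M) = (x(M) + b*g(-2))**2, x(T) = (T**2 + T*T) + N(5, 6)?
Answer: 262583904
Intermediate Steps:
x(T) = 10 + 2*T**2 (x(T) = (T**2 + T*T) + 2*5 = (T**2 + T**2) + 10 = 2*T**2 + 10 = 10 + 2*T**2)
U(f, M) = (5 + 2*M**2)**2 (U(f, M) = ((10 + 2*M**2) + 1*(-5))**2 = ((10 + 2*M**2) - 5)**2 = (5 + 2*M**2)**2)
-18121 + U(-54, 10*9) = -18121 + (5 + 2*(10*9)**2)**2 = -18121 + (5 + 2*90**2)**2 = -18121 + (5 + 2*8100)**2 = -18121 + (5 + 16200)**2 = -18121 + 16205**2 = -18121 + 262602025 = 262583904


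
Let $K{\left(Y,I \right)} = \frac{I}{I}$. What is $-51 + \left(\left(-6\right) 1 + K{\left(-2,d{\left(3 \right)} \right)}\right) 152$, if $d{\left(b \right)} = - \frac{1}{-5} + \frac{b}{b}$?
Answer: $-811$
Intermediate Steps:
$d{\left(b \right)} = \frac{6}{5}$ ($d{\left(b \right)} = \left(-1\right) \left(- \frac{1}{5}\right) + 1 = \frac{1}{5} + 1 = \frac{6}{5}$)
$K{\left(Y,I \right)} = 1$
$-51 + \left(\left(-6\right) 1 + K{\left(-2,d{\left(3 \right)} \right)}\right) 152 = -51 + \left(\left(-6\right) 1 + 1\right) 152 = -51 + \left(-6 + 1\right) 152 = -51 - 760 = -811$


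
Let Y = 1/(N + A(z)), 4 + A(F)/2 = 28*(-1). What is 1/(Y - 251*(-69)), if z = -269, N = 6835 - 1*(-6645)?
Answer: 13416/232351705 ≈ 5.7740e-5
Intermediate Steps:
N = 13480 (N = 6835 + 6645 = 13480)
A(F) = -64 (A(F) = -8 + 2*(28*(-1)) = -8 + 2*(-28) = -8 - 56 = -64)
Y = 1/13416 (Y = 1/(13480 - 64) = 1/13416 ≈ 7.4538e-5)
1/(Y - 251*(-69)) = 1/(1/13416 - 251*(-69)) = 1/(1/13416 + 17319) = 1/(232351705/13416) = 13416/232351705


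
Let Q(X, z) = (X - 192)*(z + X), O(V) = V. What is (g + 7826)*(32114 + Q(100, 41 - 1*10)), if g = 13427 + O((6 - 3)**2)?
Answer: 426558244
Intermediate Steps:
Q(X, z) = (-192 + X)*(X + z)
g = 13436 (g = 13427 + (6 - 3)**2 = 13427 + 3**2 = 13427 + 9 = 13436)
(g + 7826)*(32114 + Q(100, 41 - 1*10)) = (13436 + 7826)*(32114 + (100**2 - 192*100 - 192*(41 - 1*10) + 100*(41 - 1*10))) = 21262*(32114 + (10000 - 19200 - 192*(41 - 10) + 100*(41 - 10))) = 21262*(32114 + (10000 - 19200 - 192*31 + 100*31)) = 21262*(32114 + (10000 - 19200 - 5952 + 3100)) = 21262*(32114 - 12052) = 21262*20062 = 426558244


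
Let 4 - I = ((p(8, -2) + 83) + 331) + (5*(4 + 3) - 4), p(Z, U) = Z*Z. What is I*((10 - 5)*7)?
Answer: -17675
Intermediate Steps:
p(Z, U) = Z²
I = -505 (I = 4 - (((8² + 83) + 331) + (5*(4 + 3) - 4)) = 4 - (((64 + 83) + 331) + (5*7 - 4)) = 4 - ((147 + 331) + (35 - 4)) = 4 - (478 + 31) = 4 - 1*509 = 4 - 509 = -505)
I*((10 - 5)*7) = -505*(10 - 5)*7 = -2525*7 = -505*35 = -17675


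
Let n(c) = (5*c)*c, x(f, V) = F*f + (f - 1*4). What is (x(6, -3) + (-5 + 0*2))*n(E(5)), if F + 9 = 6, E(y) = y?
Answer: -2625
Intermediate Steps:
F = -3 (F = -9 + 6 = -3)
x(f, V) = -4 - 2*f (x(f, V) = -3*f + (f - 1*4) = -3*f + (f - 4) = -3*f + (-4 + f) = -4 - 2*f)
n(c) = 5*c**2
(x(6, -3) + (-5 + 0*2))*n(E(5)) = ((-4 - 2*6) + (-5 + 0*2))*(5*5**2) = ((-4 - 12) + (-5 + 0))*(5*25) = (-16 - 5)*125 = -21*125 = -2625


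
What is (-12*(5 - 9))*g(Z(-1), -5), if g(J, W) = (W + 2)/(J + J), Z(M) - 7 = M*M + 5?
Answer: -72/13 ≈ -5.5385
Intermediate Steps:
Z(M) = 12 + M² (Z(M) = 7 + (M*M + 5) = 7 + (M² + 5) = 7 + (5 + M²) = 12 + M²)
g(J, W) = (2 + W)/(2*J) (g(J, W) = (2 + W)/((2*J)) = (2 + W)*(1/(2*J)) = (2 + W)/(2*J))
(-12*(5 - 9))*g(Z(-1), -5) = (-12*(5 - 9))*((2 - 5)/(2*(12 + (-1)²))) = (-12*(-4))*((½)*(-3)/(12 + 1)) = 48*((½)*(-3)/13) = 48*((½)*(1/13)*(-3)) = 48*(-3/26) = -72/13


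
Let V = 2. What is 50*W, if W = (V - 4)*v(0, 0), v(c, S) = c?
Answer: 0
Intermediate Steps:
W = 0 (W = (2 - 4)*0 = -2*0 = 0)
50*W = 50*0 = 0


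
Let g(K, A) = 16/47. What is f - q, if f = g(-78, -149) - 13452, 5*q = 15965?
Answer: -782299/47 ≈ -16645.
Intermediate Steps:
q = 3193 (q = (⅕)*15965 = 3193)
g(K, A) = 16/47 (g(K, A) = 16*(1/47) = 16/47)
f = -632228/47 (f = 16/47 - 13452 = -632228/47 ≈ -13452.)
f - q = -632228/47 - 1*3193 = -632228/47 - 3193 = -782299/47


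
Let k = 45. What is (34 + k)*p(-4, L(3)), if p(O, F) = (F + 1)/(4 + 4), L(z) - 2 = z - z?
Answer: 237/8 ≈ 29.625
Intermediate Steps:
L(z) = 2 (L(z) = 2 + (z - z) = 2 + 0 = 2)
p(O, F) = ⅛ + F/8 (p(O, F) = (1 + F)/8 = (1 + F)*(⅛) = ⅛ + F/8)
(34 + k)*p(-4, L(3)) = (34 + 45)*(⅛ + (⅛)*2) = 79*(⅛ + ¼) = 79*(3/8) = 237/8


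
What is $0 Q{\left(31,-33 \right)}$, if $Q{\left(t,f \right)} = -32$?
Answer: $0$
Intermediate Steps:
$0 Q{\left(31,-33 \right)} = 0 \left(-32\right) = 0$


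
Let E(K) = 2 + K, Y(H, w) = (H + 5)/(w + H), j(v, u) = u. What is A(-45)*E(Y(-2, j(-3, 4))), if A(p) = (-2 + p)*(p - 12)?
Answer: 18753/2 ≈ 9376.5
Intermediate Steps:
Y(H, w) = (5 + H)/(H + w)
A(p) = (-12 + p)*(-2 + p) (A(p) = (-2 + p)*(-12 + p) = (-12 + p)*(-2 + p))
A(-45)*E(Y(-2, j(-3, 4))) = (24 + (-45)² - 14*(-45))*(2 + (5 - 2)/(-2 + 4)) = (24 + 2025 + 630)*(2 + 3/2) = 2679*(2 + (½)*3) = 2679*(2 + 3/2) = 2679*(7/2) = 18753/2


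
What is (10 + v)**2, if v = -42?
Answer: 1024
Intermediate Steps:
(10 + v)**2 = (10 - 42)**2 = (-32)**2 = 1024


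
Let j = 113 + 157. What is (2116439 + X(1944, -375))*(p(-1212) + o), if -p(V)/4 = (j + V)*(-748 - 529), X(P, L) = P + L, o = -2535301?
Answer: -15561083142296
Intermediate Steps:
j = 270
X(P, L) = L + P
p(V) = 1379160 + 5108*V (p(V) = -4*(270 + V)*(-748 - 529) = -4*(270 + V)*(-1277) = -4*(-344790 - 1277*V) = 1379160 + 5108*V)
(2116439 + X(1944, -375))*(p(-1212) + o) = (2116439 + (-375 + 1944))*((1379160 + 5108*(-1212)) - 2535301) = (2116439 + 1569)*((1379160 - 6190896) - 2535301) = 2118008*(-4811736 - 2535301) = 2118008*(-7347037) = -15561083142296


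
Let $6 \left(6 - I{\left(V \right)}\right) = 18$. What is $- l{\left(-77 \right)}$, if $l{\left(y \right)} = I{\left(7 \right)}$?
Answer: $-3$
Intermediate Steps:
$I{\left(V \right)} = 3$ ($I{\left(V \right)} = 6 - 3 = 3$)
$l{\left(y \right)} = 3$
$- l{\left(-77 \right)} = \left(-1\right) 3 = -3$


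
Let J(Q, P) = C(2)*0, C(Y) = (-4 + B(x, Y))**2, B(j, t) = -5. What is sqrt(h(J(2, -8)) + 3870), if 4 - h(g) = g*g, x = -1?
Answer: sqrt(3874) ≈ 62.241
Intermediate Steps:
C(Y) = 81 (C(Y) = (-4 - 5)**2 = (-9)**2 = 81)
J(Q, P) = 0 (J(Q, P) = 81*0 = 0)
h(g) = 4 - g**2 (h(g) = 4 - g*g = 4 - g**2)
sqrt(h(J(2, -8)) + 3870) = sqrt((4 - 1*0**2) + 3870) = sqrt((4 - 1*0) + 3870) = sqrt((4 + 0) + 3870) = sqrt(4 + 3870) = sqrt(3874)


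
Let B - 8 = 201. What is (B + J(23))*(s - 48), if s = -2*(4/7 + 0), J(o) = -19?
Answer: -65360/7 ≈ -9337.1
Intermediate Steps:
s = -8/7 (s = -2*(4*(⅐) + 0) = -2*(4/7 + 0) = -2*4/7 = -8/7 ≈ -1.1429)
B = 209 (B = 8 + 201 = 209)
(B + J(23))*(s - 48) = (209 - 19)*(-8/7 - 48) = 190*(-344/7) = -65360/7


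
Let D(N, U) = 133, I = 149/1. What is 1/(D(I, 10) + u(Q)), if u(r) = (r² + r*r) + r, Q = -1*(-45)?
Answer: 1/4228 ≈ 0.00023652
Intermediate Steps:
Q = 45
I = 149 (I = 149*1 = 149)
u(r) = r + 2*r² (u(r) = (r² + r²) + r = 2*r² + r = r + 2*r²)
1/(D(I, 10) + u(Q)) = 1/(133 + 45*(1 + 2*45)) = 1/(133 + 45*(1 + 90)) = 1/(133 + 45*91) = 1/(133 + 4095) = 1/4228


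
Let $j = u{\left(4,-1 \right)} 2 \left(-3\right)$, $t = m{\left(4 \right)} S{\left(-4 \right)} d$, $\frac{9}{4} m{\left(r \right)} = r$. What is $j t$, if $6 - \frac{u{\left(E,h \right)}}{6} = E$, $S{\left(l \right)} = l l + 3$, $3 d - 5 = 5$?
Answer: $- \frac{24320}{3} \approx -8106.7$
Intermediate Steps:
$m{\left(r \right)} = \frac{4 r}{9}$
$d = \frac{10}{3}$ ($d = \frac{5}{3} + \frac{1}{3} \cdot 5 = \frac{5}{3} + \frac{5}{3} = \frac{10}{3} \approx 3.3333$)
$S{\left(l \right)} = 3 + l^{2}$ ($S{\left(l \right)} = l^{2} + 3 = 3 + l^{2}$)
$u{\left(E,h \right)} = 36 - 6 E$
$t = \frac{3040}{27}$ ($t = \frac{4}{9} \cdot 4 \left(3 + \left(-4\right)^{2}\right) \frac{10}{3} = \frac{16 \left(3 + 16\right)}{9} \cdot \frac{10}{3} = \frac{16}{9} \cdot 19 \cdot \frac{10}{3} = \frac{304}{9} \cdot \frac{10}{3} = \frac{3040}{27} \approx 112.59$)
$j = -72$ ($j = \left(36 - 24\right) 2 \left(-3\right) = 12 \cdot 2 \left(-3\right) = 24 \left(-3\right) = -72$)
$j t = \left(-72\right) \frac{3040}{27} = - \frac{24320}{3}$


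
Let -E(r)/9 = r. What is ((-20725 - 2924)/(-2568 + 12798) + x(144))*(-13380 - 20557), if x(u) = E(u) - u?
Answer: 166911770171/3410 ≈ 4.8948e+7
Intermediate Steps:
E(r) = -9*r
x(u) = -10*u (x(u) = -9*u - u = -10*u)
((-20725 - 2924)/(-2568 + 12798) + x(144))*(-13380 - 20557) = ((-20725 - 2924)/(-2568 + 12798) - 10*144)*(-13380 - 20557) = (-23649/10230 - 1440)*(-33937) = (-23649*1/10230 - 1440)*(-33937) = (-7883/3410 - 1440)*(-33937) = -4918283/3410*(-33937) = 166911770171/3410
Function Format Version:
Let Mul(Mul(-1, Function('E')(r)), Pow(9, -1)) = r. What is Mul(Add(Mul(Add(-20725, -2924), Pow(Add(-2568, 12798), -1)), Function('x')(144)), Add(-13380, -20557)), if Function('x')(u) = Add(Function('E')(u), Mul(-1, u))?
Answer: Rational(166911770171, 3410) ≈ 4.8948e+7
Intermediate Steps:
Function('E')(r) = Mul(-9, r)
Function('x')(u) = Mul(-10, u) (Function('x')(u) = Add(Mul(-9, u), Mul(-1, u)) = Mul(-10, u))
Mul(Add(Mul(Add(-20725, -2924), Pow(Add(-2568, 12798), -1)), Function('x')(144)), Add(-13380, -20557)) = Mul(Add(Mul(Add(-20725, -2924), Pow(Add(-2568, 12798), -1)), Mul(-10, 144)), Add(-13380, -20557)) = Mul(Add(Mul(-23649, Pow(10230, -1)), -1440), -33937) = Mul(Add(Mul(-23649, Rational(1, 10230)), -1440), -33937) = Mul(Add(Rational(-7883, 3410), -1440), -33937) = Mul(Rational(-4918283, 3410), -33937) = Rational(166911770171, 3410)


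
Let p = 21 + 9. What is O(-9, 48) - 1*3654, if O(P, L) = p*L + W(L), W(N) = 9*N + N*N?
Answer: 522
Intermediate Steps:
W(N) = N**2 + 9*N (W(N) = 9*N + N**2 = N**2 + 9*N)
p = 30
O(P, L) = 30*L + L*(9 + L)
O(-9, 48) - 1*3654 = 48*(39 + 48) - 1*3654 = 48*87 - 3654 = 4176 - 3654 = 522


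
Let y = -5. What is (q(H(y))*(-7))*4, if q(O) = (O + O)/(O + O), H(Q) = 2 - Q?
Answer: -28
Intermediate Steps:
q(O) = 1 (q(O) = (2*O)/((2*O)) = (2*O)*(1/(2*O)) = 1)
(q(H(y))*(-7))*4 = (1*(-7))*4 = -7*4 = -28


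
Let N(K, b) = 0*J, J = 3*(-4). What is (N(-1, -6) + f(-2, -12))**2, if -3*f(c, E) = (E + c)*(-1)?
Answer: 196/9 ≈ 21.778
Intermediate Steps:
J = -12
f(c, E) = E/3 + c/3 (f(c, E) = -(E + c)*(-1)/3 = -(-E - c)/3 = E/3 + c/3)
N(K, b) = 0 (N(K, b) = 0*(-12) = 0)
(N(-1, -6) + f(-2, -12))**2 = (0 + ((1/3)*(-12) + (1/3)*(-2)))**2 = (0 + (-4 - 2/3))**2 = (0 - 14/3)**2 = (-14/3)**2 = 196/9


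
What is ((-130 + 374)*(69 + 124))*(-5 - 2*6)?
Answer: -800564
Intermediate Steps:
((-130 + 374)*(69 + 124))*(-5 - 2*6) = (244*193)*(-5 - 12) = 47092*(-17) = -800564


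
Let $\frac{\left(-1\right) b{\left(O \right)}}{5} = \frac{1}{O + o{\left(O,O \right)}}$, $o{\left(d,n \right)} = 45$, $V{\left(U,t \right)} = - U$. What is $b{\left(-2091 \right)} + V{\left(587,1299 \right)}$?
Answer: $- \frac{1200997}{2046} \approx -587.0$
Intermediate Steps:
$b{\left(O \right)} = - \frac{5}{45 + O}$ ($b{\left(O \right)} = - \frac{5}{O + 45} = - \frac{5}{45 + O}$)
$b{\left(-2091 \right)} + V{\left(587,1299 \right)} = - \frac{5}{45 - 2091} - 587 = - \frac{5}{-2046} - 587 = \left(-5\right) \left(- \frac{1}{2046}\right) - 587 = \frac{5}{2046} - 587 = - \frac{1200997}{2046}$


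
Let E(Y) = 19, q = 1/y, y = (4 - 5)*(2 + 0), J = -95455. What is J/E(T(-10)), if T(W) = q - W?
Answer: -95455/19 ≈ -5023.9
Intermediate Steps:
y = -2 (y = -1*2 = -2)
q = -½ (q = 1/(-2) = -½ ≈ -0.50000)
T(W) = -½ - W
J/E(T(-10)) = -95455/19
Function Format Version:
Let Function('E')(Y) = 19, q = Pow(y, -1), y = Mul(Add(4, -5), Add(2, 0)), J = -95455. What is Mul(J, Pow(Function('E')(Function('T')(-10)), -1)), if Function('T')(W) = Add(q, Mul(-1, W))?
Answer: Rational(-95455, 19) ≈ -5023.9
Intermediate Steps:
y = -2 (y = Mul(-1, 2) = -2)
q = Rational(-1, 2) (q = Pow(-2, -1) = Rational(-1, 2) ≈ -0.50000)
Function('T')(W) = Add(Rational(-1, 2), Mul(-1, W))
Mul(J, Pow(Function('E')(Function('T')(-10)), -1)) = Mul(-95455, Pow(19, -1)) = Mul(-95455, Rational(1, 19)) = Rational(-95455, 19)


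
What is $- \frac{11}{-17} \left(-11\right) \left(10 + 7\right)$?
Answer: $-121$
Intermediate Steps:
$- \frac{11}{-17} \left(-11\right) \left(10 + 7\right) = \left(-11\right) \left(- \frac{1}{17}\right) \left(-11\right) 17 = \frac{11}{17} \left(-11\right) 17 = \left(- \frac{121}{17}\right) 17 = -121$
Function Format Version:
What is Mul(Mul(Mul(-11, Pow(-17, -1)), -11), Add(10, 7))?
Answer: -121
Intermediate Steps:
Mul(Mul(Mul(-11, Pow(-17, -1)), -11), Add(10, 7)) = Mul(Mul(Mul(-11, Rational(-1, 17)), -11), 17) = Mul(Mul(Rational(11, 17), -11), 17) = Mul(Rational(-121, 17), 17) = -121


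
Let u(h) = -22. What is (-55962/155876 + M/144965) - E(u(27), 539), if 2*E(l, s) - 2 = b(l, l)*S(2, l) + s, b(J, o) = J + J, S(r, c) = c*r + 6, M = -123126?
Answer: -6257600840479/5649141085 ≈ -1107.7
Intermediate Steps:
S(r, c) = 6 + c*r
b(J, o) = 2*J
E(l, s) = 1 + s/2 + l*(6 + 2*l) (E(l, s) = 1 + ((2*l)*(6 + l*2) + s)/2 = 1 + ((2*l)*(6 + 2*l) + s)/2 = 1 + (2*l*(6 + 2*l) + s)/2 = 1 + (s + 2*l*(6 + 2*l))/2 = 1 + (s/2 + l*(6 + 2*l)) = 1 + s/2 + l*(6 + 2*l))
(-55962/155876 + M/144965) - E(u(27), 539) = (-55962/155876 - 123126/144965) - (1 + (1/2)*539 + 2*(-22)*(3 - 22)) = (-55962*1/155876 - 123126*1/144965) - (1 + 539/2 + 2*(-22)*(-19)) = (-27981/77938 - 123126/144965) - (1 + 539/2 + 836) = -13652459853/11298282170 - 1*2213/2 = -13652459853/11298282170 - 2213/2 = -6257600840479/5649141085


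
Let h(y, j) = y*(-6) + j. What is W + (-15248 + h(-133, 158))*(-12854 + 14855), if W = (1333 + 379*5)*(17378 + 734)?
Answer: 29867244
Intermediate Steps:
h(y, j) = j - 6*y (h(y, j) = -6*y + j = j - 6*y)
W = 58465536 (W = (1333 + 1895)*18112 = 3228*18112 = 58465536)
W + (-15248 + h(-133, 158))*(-12854 + 14855) = 58465536 + (-15248 + (158 - 6*(-133)))*(-12854 + 14855) = 58465536 + (-15248 + (158 + 798))*2001 = 58465536 + (-15248 + 956)*2001 = 58465536 - 14292*2001 = 58465536 - 28598292 = 29867244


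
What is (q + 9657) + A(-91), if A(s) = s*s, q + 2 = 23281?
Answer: 41217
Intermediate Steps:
q = 23279 (q = -2 + 23281 = 23279)
A(s) = s²
(q + 9657) + A(-91) = (23279 + 9657) + (-91)² = 32936 + 8281 = 41217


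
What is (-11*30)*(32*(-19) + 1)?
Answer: 200310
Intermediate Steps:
(-11*30)*(32*(-19) + 1) = -330*(-608 + 1) = -330*(-607) = 200310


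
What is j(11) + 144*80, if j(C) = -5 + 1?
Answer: 11516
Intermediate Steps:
j(C) = -4
j(11) + 144*80 = -4 + 144*80 = -4 + 11520 = 11516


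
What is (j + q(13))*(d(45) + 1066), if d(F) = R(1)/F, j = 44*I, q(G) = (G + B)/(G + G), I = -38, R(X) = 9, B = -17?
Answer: -115885278/65 ≈ -1.7829e+6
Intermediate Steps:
q(G) = (-17 + G)/(2*G) (q(G) = (G - 17)/(G + G) = (-17 + G)/((2*G)) = (-17 + G)*(1/(2*G)) = (-17 + G)/(2*G))
j = -1672 (j = 44*(-38) = -1672)
d(F) = 9/F
(j + q(13))*(d(45) + 1066) = (-1672 + (1/2)*(-17 + 13)/13)*(9/45 + 1066) = (-1672 + (1/2)*(1/13)*(-4))*(9*(1/45) + 1066) = (-1672 - 2/13)*(1/5 + 1066) = -21738/13*5331/5 = -115885278/65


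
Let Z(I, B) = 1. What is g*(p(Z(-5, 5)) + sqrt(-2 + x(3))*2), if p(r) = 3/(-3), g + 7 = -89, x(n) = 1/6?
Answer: 96 - 32*I*sqrt(66) ≈ 96.0 - 259.97*I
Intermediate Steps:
x(n) = 1/6
g = -96 (g = -7 - 89 = -96)
p(r) = -1 (p(r) = 3*(-1/3) = -1)
g*(p(Z(-5, 5)) + sqrt(-2 + x(3))*2) = -96*(-1 + sqrt(-2 + 1/6)*2) = -96*(-1 + sqrt(-11/6)*2) = -96*(-1 + (I*sqrt(66)/6)*2) = -96*(-1 + I*sqrt(66)/3) = 96 - 32*I*sqrt(66)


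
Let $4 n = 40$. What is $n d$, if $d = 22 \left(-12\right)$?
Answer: $-2640$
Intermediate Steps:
$n = 10$ ($n = \frac{1}{4} \cdot 40 = 10$)
$d = -264$
$n d = 10 \left(-264\right) = -2640$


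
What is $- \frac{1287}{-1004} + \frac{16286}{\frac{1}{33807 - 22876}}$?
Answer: $\frac{178734356351}{1004} \approx 1.7802 \cdot 10^{8}$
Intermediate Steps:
$- \frac{1287}{-1004} + \frac{16286}{\frac{1}{33807 - 22876}} = \left(-1287\right) \left(- \frac{1}{1004}\right) + \frac{16286}{\frac{1}{10931}} = \frac{1287}{1004} + 16286 \frac{1}{\frac{1}{10931}} = \frac{1287}{1004} + 16286 \cdot 10931 = \frac{1287}{1004} + 178022266 = \frac{178734356351}{1004}$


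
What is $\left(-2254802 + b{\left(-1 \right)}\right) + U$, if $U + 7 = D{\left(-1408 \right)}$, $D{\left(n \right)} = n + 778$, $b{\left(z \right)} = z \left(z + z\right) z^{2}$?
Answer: $-2255437$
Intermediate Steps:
$b{\left(z \right)} = 2 z^{4}$ ($b{\left(z \right)} = z 2 z z^{2} = 2 z^{2} z^{2} = 2 z^{4}$)
$D{\left(n \right)} = 778 + n$
$U = -637$ ($U = -7 + \left(778 - 1408\right) = -7 - 630 = -637$)
$\left(-2254802 + b{\left(-1 \right)}\right) + U = \left(-2254802 + 2 \left(-1\right)^{4}\right) - 637 = \left(-2254802 + 2 \cdot 1\right) - 637 = \left(-2254802 + 2\right) - 637 = -2254800 - 637 = -2255437$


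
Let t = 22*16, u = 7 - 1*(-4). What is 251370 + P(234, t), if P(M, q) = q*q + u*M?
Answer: 377848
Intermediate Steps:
u = 11 (u = 7 + 4 = 11)
t = 352
P(M, q) = q² + 11*M (P(M, q) = q*q + 11*M = q² + 11*M)
251370 + P(234, t) = 251370 + (352² + 11*234) = 251370 + (123904 + 2574) = 251370 + 126478 = 377848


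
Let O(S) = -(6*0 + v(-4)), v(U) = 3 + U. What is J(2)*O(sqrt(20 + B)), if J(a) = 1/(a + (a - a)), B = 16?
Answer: 1/2 ≈ 0.50000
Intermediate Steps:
J(a) = 1/a (J(a) = 1/(a + 0) = 1/a)
O(S) = 1 (O(S) = -(6*0 + (3 - 4)) = -(0 - 1) = -1*(-1) = 1)
J(2)*O(sqrt(20 + B)) = 1/2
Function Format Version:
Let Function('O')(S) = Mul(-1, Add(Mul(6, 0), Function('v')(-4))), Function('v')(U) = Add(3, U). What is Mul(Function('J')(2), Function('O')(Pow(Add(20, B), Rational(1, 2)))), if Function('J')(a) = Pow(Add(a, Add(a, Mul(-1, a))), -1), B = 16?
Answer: Rational(1, 2) ≈ 0.50000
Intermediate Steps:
Function('J')(a) = Pow(a, -1) (Function('J')(a) = Pow(Add(a, 0), -1) = Pow(a, -1))
Function('O')(S) = 1 (Function('O')(S) = Mul(-1, Add(Mul(6, 0), Add(3, -4))) = Mul(-1, Add(0, -1)) = Mul(-1, -1) = 1)
Mul(Function('J')(2), Function('O')(Pow(Add(20, B), Rational(1, 2)))) = Mul(Pow(2, -1), 1) = Mul(Rational(1, 2), 1) = Rational(1, 2)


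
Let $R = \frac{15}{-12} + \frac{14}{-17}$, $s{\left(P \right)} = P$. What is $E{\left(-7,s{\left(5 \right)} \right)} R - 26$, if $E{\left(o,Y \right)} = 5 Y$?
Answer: $- \frac{5293}{68} \approx -77.838$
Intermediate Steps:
$R = - \frac{141}{68}$ ($R = 15 \left(- \frac{1}{12}\right) + 14 \left(- \frac{1}{17}\right) = - \frac{5}{4} - \frac{14}{17} = - \frac{141}{68} \approx -2.0735$)
$E{\left(-7,s{\left(5 \right)} \right)} R - 26 = 5 \cdot 5 \left(- \frac{141}{68}\right) - 26 = 25 \left(- \frac{141}{68}\right) - 26 = - \frac{3525}{68} - 26 = - \frac{5293}{68}$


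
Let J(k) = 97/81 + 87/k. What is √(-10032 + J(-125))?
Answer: I*√507844610/225 ≈ 100.16*I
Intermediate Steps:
J(k) = 97/81 + 87/k (J(k) = 97*(1/81) + 87/k = 97/81 + 87/k)
√(-10032 + J(-125)) = √(-10032 + (97/81 + 87/(-125))) = √(-10032 + (97/81 + 87*(-1/125))) = √(-10032 + (97/81 - 87/125)) = √(-10032 + 5078/10125) = √(-101568922/10125) = I*√507844610/225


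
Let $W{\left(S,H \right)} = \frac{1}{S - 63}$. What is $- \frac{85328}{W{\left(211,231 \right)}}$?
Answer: $-12628544$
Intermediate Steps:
$W{\left(S,H \right)} = \frac{1}{-63 + S}$
$- \frac{85328}{W{\left(211,231 \right)}} = - \frac{85328}{\frac{1}{-63 + 211}} = - \frac{85328}{\frac{1}{148}} = - 85328 \frac{1}{\frac{1}{148}} = \left(-85328\right) 148 = -12628544$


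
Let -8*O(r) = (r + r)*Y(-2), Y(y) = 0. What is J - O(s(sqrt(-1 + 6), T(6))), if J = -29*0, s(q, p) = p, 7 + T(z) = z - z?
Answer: 0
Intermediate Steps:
T(z) = -7 (T(z) = -7 + (z - z) = -7 + 0 = -7)
O(r) = 0 (O(r) = -(r + r)*0/8 = -2*r*0/8 = -1/8*0 = 0)
J = 0
J - O(s(sqrt(-1 + 6), T(6))) = 0 - 1*0 = 0 + 0 = 0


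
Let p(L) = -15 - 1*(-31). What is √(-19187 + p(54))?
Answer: I*√19171 ≈ 138.46*I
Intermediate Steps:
p(L) = 16 (p(L) = -15 + 31 = 16)
√(-19187 + p(54)) = √(-19187 + 16) = √(-19171) = I*√19171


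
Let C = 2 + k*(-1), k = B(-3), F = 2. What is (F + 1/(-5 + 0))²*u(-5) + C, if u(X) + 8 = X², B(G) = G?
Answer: 1502/25 ≈ 60.080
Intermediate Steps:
u(X) = -8 + X²
k = -3
C = 5 (C = 2 - 3*(-1) = 2 + 3 = 5)
(F + 1/(-5 + 0))²*u(-5) + C = (2 + 1/(-5 + 0))²*(-8 + (-5)²) + 5 = (2 + 1/(-5))²*(-8 + 25) + 5 = (2 - ⅕)²*17 + 5 = (9/5)²*17 + 5 = (81/25)*17 + 5 = 1377/25 + 5 = 1502/25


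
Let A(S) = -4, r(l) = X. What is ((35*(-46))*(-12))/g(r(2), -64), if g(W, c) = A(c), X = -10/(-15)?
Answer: -4830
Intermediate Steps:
X = 2/3 (X = -10*(-1/15) = 2/3 ≈ 0.66667)
r(l) = 2/3
g(W, c) = -4
((35*(-46))*(-12))/g(r(2), -64) = ((35*(-46))*(-12))/(-4) = -1610*(-12)*(-1/4) = 19320*(-1/4) = -4830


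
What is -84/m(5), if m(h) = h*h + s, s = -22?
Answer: -28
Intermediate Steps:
m(h) = -22 + h² (m(h) = h*h - 22 = h² - 22 = -22 + h²)
-84/m(5) = -84/(-22 + 5²) = -84/(-22 + 25) = -84/3 = -84*⅓ = -28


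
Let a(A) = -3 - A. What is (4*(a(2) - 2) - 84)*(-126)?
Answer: 14112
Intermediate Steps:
(4*(a(2) - 2) - 84)*(-126) = (4*((-3 - 1*2) - 2) - 84)*(-126) = (4*((-3 - 2) - 2) - 84)*(-126) = (4*(-5 - 2) - 84)*(-126) = (4*(-7) - 84)*(-126) = (-28 - 84)*(-126) = -112*(-126) = 14112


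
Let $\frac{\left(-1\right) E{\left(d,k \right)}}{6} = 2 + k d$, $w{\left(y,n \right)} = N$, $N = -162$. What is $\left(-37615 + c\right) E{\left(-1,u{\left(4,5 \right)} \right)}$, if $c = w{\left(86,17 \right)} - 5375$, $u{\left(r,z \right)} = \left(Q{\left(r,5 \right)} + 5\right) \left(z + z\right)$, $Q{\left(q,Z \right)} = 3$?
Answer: $-20195136$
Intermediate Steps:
$w{\left(y,n \right)} = -162$
$u{\left(r,z \right)} = 16 z$ ($u{\left(r,z \right)} = \left(3 + 5\right) \left(z + z\right) = 8 \cdot 2 z = 16 z$)
$E{\left(d,k \right)} = -12 - 6 d k$ ($E{\left(d,k \right)} = - 6 \left(2 + k d\right) = - 6 \left(2 + d k\right) = -12 - 6 d k$)
$c = -5537$ ($c = -162 - 5375 = -5537$)
$\left(-37615 + c\right) E{\left(-1,u{\left(4,5 \right)} \right)} = \left(-37615 - 5537\right) \left(-12 - - 6 \cdot 16 \cdot 5\right) = - 43152 \left(-12 - \left(-6\right) 80\right) = - 43152 \left(-12 + 480\right) = \left(-43152\right) 468 = -20195136$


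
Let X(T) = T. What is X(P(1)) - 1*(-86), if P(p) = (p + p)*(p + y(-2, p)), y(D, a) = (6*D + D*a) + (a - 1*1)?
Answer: 60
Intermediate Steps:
y(D, a) = -1 + a + 6*D + D*a (y(D, a) = (6*D + D*a) + (a - 1) = (6*D + D*a) + (-1 + a) = -1 + a + 6*D + D*a)
P(p) = -26*p (P(p) = (p + p)*(p + (-1 + p + 6*(-2) - 2*p)) = (2*p)*(p + (-1 + p - 12 - 2*p)) = (2*p)*(p + (-13 - p)) = (2*p)*(-13) = -26*p)
X(P(1)) - 1*(-86) = -26*1 - 1*(-86) = -26 + 86 = 60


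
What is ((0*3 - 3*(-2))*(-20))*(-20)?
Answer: 2400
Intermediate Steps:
((0*3 - 3*(-2))*(-20))*(-20) = ((0 + 6)*(-20))*(-20) = (6*(-20))*(-20) = -120*(-20) = 2400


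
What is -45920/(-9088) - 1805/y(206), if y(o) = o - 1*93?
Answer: -350465/32092 ≈ -10.921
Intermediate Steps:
y(o) = -93 + o (y(o) = o - 93 = -93 + o)
-45920/(-9088) - 1805/y(206) = -45920/(-9088) - 1805/(-93 + 206) = -45920*(-1/9088) - 1805/113 = 1435/284 - 1805*1/113 = 1435/284 - 1805/113 = -350465/32092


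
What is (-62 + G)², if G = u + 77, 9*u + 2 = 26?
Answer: 2809/9 ≈ 312.11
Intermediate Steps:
u = 8/3 (u = -2/9 + (⅑)*26 = -2/9 + 26/9 = 8/3 ≈ 2.6667)
G = 239/3 (G = 8/3 + 77 = 239/3 ≈ 79.667)
(-62 + G)² = (-62 + 239/3)² = (53/3)² = 2809/9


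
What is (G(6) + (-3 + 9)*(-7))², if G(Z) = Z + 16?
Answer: 400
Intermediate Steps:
G(Z) = 16 + Z
(G(6) + (-3 + 9)*(-7))² = ((16 + 6) + (-3 + 9)*(-7))² = (22 + 6*(-7))² = (22 - 42)² = (-20)² = 400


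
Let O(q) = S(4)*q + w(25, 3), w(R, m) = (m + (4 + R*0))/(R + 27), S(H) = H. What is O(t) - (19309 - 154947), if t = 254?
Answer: 7106015/52 ≈ 1.3665e+5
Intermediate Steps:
w(R, m) = (4 + m)/(27 + R) (w(R, m) = (m + (4 + 0))/(27 + R) = (m + 4)/(27 + R) = (4 + m)/(27 + R))
O(q) = 7/52 + 4*q (O(q) = 4*q + (4 + 3)/(27 + 25) = 4*q + 7/52 = 7/52 + 4*q)
O(t) - (19309 - 154947) = (7/52 + 4*254) - (19309 - 154947) = (7/52 + 1016) - 1*(-135638) = 52839/52 + 135638 = 7106015/52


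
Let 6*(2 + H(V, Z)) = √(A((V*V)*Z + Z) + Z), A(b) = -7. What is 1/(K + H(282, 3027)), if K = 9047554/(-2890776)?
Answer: 70972886964/796560132121 + 696382156848*√755/120280579950271 ≈ 0.24818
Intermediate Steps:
K = -4523777/1445388 (K = 9047554*(-1/2890776) = -4523777/1445388 ≈ -3.1298)
H(V, Z) = -2 + √(-7 + Z)/6
1/(K + H(282, 3027)) = 1/(-4523777/1445388 + (-2 + √(-7 + 3027)/6)) = 1/(-4523777/1445388 + (-2 + √3020/6)) = 1/(-4523777/1445388 + (-2 + (2*√755)/6)) = 1/(-4523777/1445388 + (-2 + √755/3)) = 1/(-7414553/1445388 + √755/3)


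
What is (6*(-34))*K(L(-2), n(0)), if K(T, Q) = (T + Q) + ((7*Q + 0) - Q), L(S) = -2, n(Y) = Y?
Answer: 408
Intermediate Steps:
K(T, Q) = T + 7*Q (K(T, Q) = (Q + T) + (7*Q - Q) = (Q + T) + 6*Q = T + 7*Q)
(6*(-34))*K(L(-2), n(0)) = (6*(-34))*(-2 + 7*0) = -204*(-2 + 0) = -204*(-2) = 408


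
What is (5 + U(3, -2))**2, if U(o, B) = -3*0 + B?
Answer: 9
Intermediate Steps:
U(o, B) = B (U(o, B) = 0 + B = B)
(5 + U(3, -2))**2 = (5 - 2)**2 = 3**2 = 9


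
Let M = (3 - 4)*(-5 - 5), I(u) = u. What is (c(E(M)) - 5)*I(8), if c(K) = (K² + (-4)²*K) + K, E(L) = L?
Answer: 2120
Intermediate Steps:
M = 10 (M = -1*(-10) = 10)
c(K) = K² + 17*K (c(K) = (K² + 16*K) + K = K² + 17*K)
(c(E(M)) - 5)*I(8) = (10*(17 + 10) - 5)*8 = (10*27 - 5)*8 = (270 - 5)*8 = 265*8 = 2120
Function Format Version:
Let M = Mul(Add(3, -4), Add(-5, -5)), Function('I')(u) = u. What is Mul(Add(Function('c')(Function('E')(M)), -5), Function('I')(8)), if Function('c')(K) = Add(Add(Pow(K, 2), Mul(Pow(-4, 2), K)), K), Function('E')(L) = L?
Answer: 2120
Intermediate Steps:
M = 10 (M = Mul(-1, -10) = 10)
Function('c')(K) = Add(Pow(K, 2), Mul(17, K)) (Function('c')(K) = Add(Add(Pow(K, 2), Mul(16, K)), K) = Add(Pow(K, 2), Mul(17, K)))
Mul(Add(Function('c')(Function('E')(M)), -5), Function('I')(8)) = Mul(Add(Mul(10, Add(17, 10)), -5), 8) = Mul(Add(Mul(10, 27), -5), 8) = Mul(Add(270, -5), 8) = Mul(265, 8) = 2120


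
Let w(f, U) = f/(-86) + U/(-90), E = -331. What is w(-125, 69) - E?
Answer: 213938/645 ≈ 331.69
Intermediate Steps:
w(f, U) = -f/86 - U/90 (w(f, U) = f*(-1/86) + U*(-1/90) = -f/86 - U/90)
w(-125, 69) - E = (-1/86*(-125) - 1/90*69) - 1*(-331) = (125/86 - 23/30) + 331 = 443/645 + 331 = 213938/645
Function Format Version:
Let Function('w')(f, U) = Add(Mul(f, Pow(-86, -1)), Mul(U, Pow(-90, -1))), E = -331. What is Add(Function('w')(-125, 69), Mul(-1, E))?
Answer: Rational(213938, 645) ≈ 331.69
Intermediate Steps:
Function('w')(f, U) = Add(Mul(Rational(-1, 86), f), Mul(Rational(-1, 90), U)) (Function('w')(f, U) = Add(Mul(f, Rational(-1, 86)), Mul(U, Rational(-1, 90))) = Add(Mul(Rational(-1, 86), f), Mul(Rational(-1, 90), U)))
Add(Function('w')(-125, 69), Mul(-1, E)) = Add(Add(Mul(Rational(-1, 86), -125), Mul(Rational(-1, 90), 69)), Mul(-1, -331)) = Add(Add(Rational(125, 86), Rational(-23, 30)), 331) = Add(Rational(443, 645), 331) = Rational(213938, 645)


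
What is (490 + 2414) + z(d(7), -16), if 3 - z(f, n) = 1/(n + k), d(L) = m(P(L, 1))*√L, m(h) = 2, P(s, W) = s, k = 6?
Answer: 29071/10 ≈ 2907.1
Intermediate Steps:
d(L) = 2*√L
z(f, n) = 3 - 1/(6 + n) (z(f, n) = 3 - 1/(n + 6) = 3 - 1/(6 + n))
(490 + 2414) + z(d(7), -16) = (490 + 2414) + (17 + 3*(-16))/(6 - 16) = 2904 + (17 - 48)/(-10) = 2904 - ⅒*(-31) = 2904 + 31/10 = 29071/10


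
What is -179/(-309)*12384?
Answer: 738912/103 ≈ 7173.9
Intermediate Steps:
-179/(-309)*12384 = -179*(-1/309)*12384 = (179/309)*12384 = 738912/103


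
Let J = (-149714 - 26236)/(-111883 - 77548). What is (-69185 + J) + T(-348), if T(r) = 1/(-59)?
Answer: -45484179338/657437 ≈ -69184.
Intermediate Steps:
T(r) = -1/59
J = 10350/11143 (J = -175950/(-189431) = -175950*(-1/189431) = 10350/11143 ≈ 0.92883)
(-69185 + J) + T(-348) = (-69185 + 10350/11143) - 1/59 = -770918105/11143 - 1/59 = -45484179338/657437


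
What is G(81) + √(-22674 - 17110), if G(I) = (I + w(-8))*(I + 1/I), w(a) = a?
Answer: 479026/81 + 2*I*√9946 ≈ 5913.9 + 199.46*I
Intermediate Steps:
G(I) = (-8 + I)*(I + 1/I) (G(I) = (I - 8)*(I + 1/I) = (-8 + I)*(I + 1/I))
G(81) + √(-22674 - 17110) = (1 + 81² - 8*81 - 8/81) + √(-22674 - 17110) = (1 + 6561 - 648 - 8*1/81) + √(-39784) = (1 + 6561 - 648 - 8/81) + 2*I*√9946 = 479026/81 + 2*I*√9946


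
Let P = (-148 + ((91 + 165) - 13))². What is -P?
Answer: -9025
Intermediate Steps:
P = 9025 (P = (-148 + (256 - 13))² = (-148 + 243)² = 95² = 9025)
-P = -1*9025 = -9025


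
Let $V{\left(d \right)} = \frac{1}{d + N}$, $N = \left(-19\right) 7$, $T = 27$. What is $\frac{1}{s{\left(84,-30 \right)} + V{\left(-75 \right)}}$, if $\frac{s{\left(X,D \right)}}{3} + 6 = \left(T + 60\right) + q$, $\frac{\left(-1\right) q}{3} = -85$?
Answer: $\frac{208}{209663} \approx 0.00099207$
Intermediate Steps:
$q = 255$ ($q = \left(-3\right) \left(-85\right) = 255$)
$N = -133$
$V{\left(d \right)} = \frac{1}{-133 + d}$ ($V{\left(d \right)} = \frac{1}{d - 133} = \frac{1}{-133 + d}$)
$s{\left(X,D \right)} = 1008$ ($s{\left(X,D \right)} = -18 + 3 \left(\left(27 + 60\right) + 255\right) = -18 + 3 \left(87 + 255\right) = -18 + 3 \cdot 342 = -18 + 1026 = 1008$)
$\frac{1}{s{\left(84,-30 \right)} + V{\left(-75 \right)}} = \frac{1}{1008 + \frac{1}{-133 - 75}} = \frac{1}{1008 + \frac{1}{-208}} = \frac{1}{1008 - \frac{1}{208}} = \frac{1}{\frac{209663}{208}} = \frac{208}{209663}$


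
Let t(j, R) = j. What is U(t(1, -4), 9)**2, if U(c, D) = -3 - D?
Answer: 144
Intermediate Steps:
U(t(1, -4), 9)**2 = (-3 - 1*9)**2 = (-3 - 9)**2 = (-12)**2 = 144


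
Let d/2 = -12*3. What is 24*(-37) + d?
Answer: -960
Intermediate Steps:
d = -72 (d = 2*(-12*3) = 2*(-36) = -72)
24*(-37) + d = 24*(-37) - 72 = -888 - 72 = -960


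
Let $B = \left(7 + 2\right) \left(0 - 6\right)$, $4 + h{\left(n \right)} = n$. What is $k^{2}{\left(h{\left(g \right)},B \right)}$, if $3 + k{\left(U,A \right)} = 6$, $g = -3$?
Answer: $9$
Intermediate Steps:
$h{\left(n \right)} = -4 + n$
$B = -54$ ($B = 9 \left(-6\right) = -54$)
$k{\left(U,A \right)} = 3$ ($k{\left(U,A \right)} = -3 + 6 = 3$)
$k^{2}{\left(h{\left(g \right)},B \right)} = 3^{2} = 9$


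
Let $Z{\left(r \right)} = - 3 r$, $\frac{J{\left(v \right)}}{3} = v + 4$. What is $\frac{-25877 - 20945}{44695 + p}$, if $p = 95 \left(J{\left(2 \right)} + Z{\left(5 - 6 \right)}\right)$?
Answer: $- \frac{23411}{23345} \approx -1.0028$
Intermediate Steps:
$J{\left(v \right)} = 12 + 3 v$ ($J{\left(v \right)} = 3 \left(v + 4\right) = 3 \left(4 + v\right) = 12 + 3 v$)
$p = 1995$ ($p = 95 \left(\left(12 + 3 \cdot 2\right) - 3 \left(5 - 6\right)\right) = 95 \left(\left(12 + 6\right) - 3 \left(5 - 6\right)\right) = 95 \left(18 - -3\right) = 95 \left(18 + 3\right) = 95 \cdot 21 = 1995$)
$\frac{-25877 - 20945}{44695 + p} = \frac{-25877 - 20945}{44695 + 1995} = - \frac{46822}{46690} = \left(-46822\right) \frac{1}{46690} = - \frac{23411}{23345}$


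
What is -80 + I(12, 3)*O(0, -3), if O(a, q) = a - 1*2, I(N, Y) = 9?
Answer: -98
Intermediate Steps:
O(a, q) = -2 + a (O(a, q) = a - 2 = -2 + a)
-80 + I(12, 3)*O(0, -3) = -80 + 9*(-2 + 0) = -80 + 9*(-2) = -80 - 18 = -98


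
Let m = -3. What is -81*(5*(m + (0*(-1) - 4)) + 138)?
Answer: -8343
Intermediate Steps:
-81*(5*(m + (0*(-1) - 4)) + 138) = -81*(5*(-3 + (0*(-1) - 4)) + 138) = -81*(5*(-3 + (0 - 4)) + 138) = -81*(5*(-3 - 4) + 138) = -81*(5*(-7) + 138) = -81*(-35 + 138) = -81*103 = -8343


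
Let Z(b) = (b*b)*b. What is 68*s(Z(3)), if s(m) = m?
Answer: 1836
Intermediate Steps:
Z(b) = b³ (Z(b) = b²*b = b³)
68*s(Z(3)) = 68*3³ = 68*27 = 1836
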